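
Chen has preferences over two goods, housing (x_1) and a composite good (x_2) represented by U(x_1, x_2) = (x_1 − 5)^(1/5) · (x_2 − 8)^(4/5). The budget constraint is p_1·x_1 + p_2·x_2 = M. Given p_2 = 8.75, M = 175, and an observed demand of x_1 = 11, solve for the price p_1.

Let x_1' = x_1−5, x_2' = x_2−8. MRS = (1/4)·x_2'/x_1' = p_1/p_2.
After buying the subsistence bundle (5, 8), a share 0.2 of the remaining income goes to x_1: x_1* = 5 + 0.2·(M − 5p_1 − 8p_2)/p_1.
Set x_1* = 11 in the demand function and solve for p_1: p_1 = 3.

p_1 = 3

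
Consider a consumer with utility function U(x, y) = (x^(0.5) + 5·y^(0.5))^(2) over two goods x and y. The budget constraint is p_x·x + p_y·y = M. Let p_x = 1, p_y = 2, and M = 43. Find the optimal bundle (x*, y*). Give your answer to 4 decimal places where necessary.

x* = 3.1852, y* = 19.9074

MRS = MU_x/MU_y = (1/5)·(y/x)^(0.5). Set equal to p_x/p_y.
Solve for the ratio: y/x = [5·p_x/p_y]^(2).
Substitute y = (y/x)·x into the budget: x* = M/(p_x + p_y·(y/x)).
Numerically y/x = 6.25, so x* = 43/(1 + 2·6.25) = 3.1852 and y* = 6.25·3.1852 = 19.9074.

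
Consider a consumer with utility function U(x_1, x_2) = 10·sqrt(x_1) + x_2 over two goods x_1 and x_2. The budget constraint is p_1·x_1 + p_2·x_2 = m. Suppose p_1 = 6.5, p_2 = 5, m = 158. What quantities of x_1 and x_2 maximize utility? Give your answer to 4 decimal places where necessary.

Solve: √x_1 = 5·p_2/p_1, so x_1*(p_1,p_2) = (5·p_2/p_1)², and x_2* = (m − p_1·x_1*)/p_2.
Plugging in: x_1* = (5·5/6.5)² = 14.7929, x_2* = 12.3692.

x_1* = 14.7929, x_2* = 12.3692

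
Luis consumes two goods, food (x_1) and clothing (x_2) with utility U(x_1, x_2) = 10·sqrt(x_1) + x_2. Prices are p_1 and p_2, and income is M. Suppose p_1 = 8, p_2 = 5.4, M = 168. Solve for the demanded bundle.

Utility is quasi-linear in x_2; the FOC for x_1 is 5/√x_1 = p_1/p_2.
Thus x_1* = (5·p_2/p_1)² — independent of M — with the rest of income spent on x_2.
Plugging in: x_1* = (5·5.4/8)² = 11.3906, x_2* = 14.2361.

x_1* = 11.3906, x_2* = 14.2361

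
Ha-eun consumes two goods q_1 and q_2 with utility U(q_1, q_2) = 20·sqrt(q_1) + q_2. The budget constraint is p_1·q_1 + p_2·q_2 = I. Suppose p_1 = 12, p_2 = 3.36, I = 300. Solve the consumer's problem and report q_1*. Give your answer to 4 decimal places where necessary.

Set MRS = p_1/p_2: 10·q_1^(−1/2) = p_1/p_2.
Thus q_1* = (10·p_2/p_1)² — independent of I — with the rest of income spent on q_2.
Plugging in: q_1* = (10·3.36/12)² = 7.84.

q_1* = 7.84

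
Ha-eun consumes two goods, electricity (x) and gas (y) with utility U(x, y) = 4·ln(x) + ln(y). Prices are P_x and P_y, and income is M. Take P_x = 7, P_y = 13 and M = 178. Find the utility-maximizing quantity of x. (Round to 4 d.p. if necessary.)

MU_x/MU_y = (4·y)/(x); tangency sets this equal to P_x/P_y.
Rearranging, P_y·y = (1/4)·P_x·x. Substituting into the budget gives P_x·x·(1 + (1/4)) = M.
Demand: x*(P_x,P_y,M) = 0.8·M/P_x and y* = 0.2·M/P_y.
At P_x=7, P_y=13, M=178: x* = 0.8·178/7 = 20.3429.

x* = 20.3429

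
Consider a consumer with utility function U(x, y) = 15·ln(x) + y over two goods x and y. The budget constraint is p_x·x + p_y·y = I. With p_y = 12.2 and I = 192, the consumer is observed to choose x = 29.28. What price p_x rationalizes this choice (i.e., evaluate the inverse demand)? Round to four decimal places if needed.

p_x = 6.25

MU_x = 15/x, MU_y = 1. Tangency: 15/x = p_x/p_y.
So x*(p_x,p_y) = 15·p_y/p_x, independent of income; and y* = (I − 15·p_y)/p_y.
Set x* = 29.28 in the demand function and solve for p_x: p_x = 6.25.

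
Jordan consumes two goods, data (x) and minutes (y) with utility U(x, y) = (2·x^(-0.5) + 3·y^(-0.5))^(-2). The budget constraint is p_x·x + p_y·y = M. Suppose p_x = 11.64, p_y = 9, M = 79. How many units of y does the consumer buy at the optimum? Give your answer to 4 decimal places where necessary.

y* = 4.7928

MU_x ∝ 2·x^(-1.5), MU_y ∝ 3·y^(-1.5), so MRS = (2/3)·(y/x)^(1.5) = p_x/p_y.
Solve for the ratio: y/x = [(3/2)·p_x/p_y]^(2/3).
With the ratio pinned down, the budget gives x* = M/(p_x + p_y·(y/x)) and y* = (y/x)·x*.
Numerically y/x = 1.555492, so x* = 79/(11.64 + 9·1.555492) = 3.0812 and y* = 1.555492·3.0812 = 4.7928.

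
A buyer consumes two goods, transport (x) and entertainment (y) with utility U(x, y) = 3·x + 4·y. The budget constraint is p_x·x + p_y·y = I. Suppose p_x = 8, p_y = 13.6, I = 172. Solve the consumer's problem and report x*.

Linear utility — the consumer picks whichever good has higher MU/price: 3/8 = 0.375 vs 4/13.6 = 0.2941.
x gives more utility per dollar, so spend all income on x: x* = I/p_x, y* = 0.
Numerically: x* = 21.5, y* = 0.

x* = 21.5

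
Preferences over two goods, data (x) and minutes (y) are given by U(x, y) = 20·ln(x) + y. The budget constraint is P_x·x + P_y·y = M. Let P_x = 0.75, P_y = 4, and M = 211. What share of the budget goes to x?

share on x = 0.3791

MU_x = 20/x, MU_y = 1. Tangency: 20/x = P_x/P_y.
So x*(P_x,P_y) = 20·P_y/P_x, independent of income; and y* = (M − 20·P_y)/P_y.
At the given prices: x* = 20·4/0.75 = 106.6667, and y* = 32.75.
Expenditure on x: 0.75·106.6667 = 80; share = 0.3791.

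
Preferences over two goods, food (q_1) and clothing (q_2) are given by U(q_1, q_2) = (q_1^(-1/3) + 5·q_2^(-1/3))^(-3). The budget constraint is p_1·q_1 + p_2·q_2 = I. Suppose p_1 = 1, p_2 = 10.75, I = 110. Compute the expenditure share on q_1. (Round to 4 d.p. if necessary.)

MU_q_1 ∝ q_1^(-4/3), MU_q_2 ∝ 5·q_2^(-4/3), so MRS = (1/5)·(q_2/q_1)^(4/3) = p_1/p_2.
Hence q_2/q_1 = (5·p_1/p_2)^(1/(4/3)), i.e. raised to the 0.75 power.
With the ratio pinned down, the budget gives q_1* = I/(p_1 + p_2·(q_2/q_1)) and q_2* = (q_2/q_1)·q_1*.
Numerically q_2/q_1 = 0.563211, so q_1* = 110/(1 + 10.75·0.563211) = 15.5928 and q_2* = 0.563211·15.5928 = 8.7821.
Expenditure on q_1: 1·15.5928 = 15.5928; share = 0.1418.

share on q_1 = 0.1418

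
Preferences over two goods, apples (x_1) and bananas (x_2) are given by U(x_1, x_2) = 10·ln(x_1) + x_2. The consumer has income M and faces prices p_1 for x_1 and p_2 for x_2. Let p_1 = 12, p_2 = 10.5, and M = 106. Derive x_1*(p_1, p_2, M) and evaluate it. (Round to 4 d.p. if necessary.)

So x_1*(p_1,p_2) = 10·p_2/p_1, independent of income; and x_2* = (M − 10·p_2)/p_2.
At the given prices: x_1* = 10·10.5/12 = 8.75.

x_1* = 8.75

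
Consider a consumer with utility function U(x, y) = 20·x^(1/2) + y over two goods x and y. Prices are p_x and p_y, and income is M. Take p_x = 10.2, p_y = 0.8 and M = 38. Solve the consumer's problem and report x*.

x* = 0.6151

Set MRS = p_x/p_y: 10·x^(−1/2) = p_x/p_y.
Solve: √x = 10·p_y/p_x, so x*(p_x,p_y) = (10·p_y/p_x)², and y* = (M − p_x·x*)/p_y.
Plugging in: x* = (10·0.8/10.2)² = 0.6151.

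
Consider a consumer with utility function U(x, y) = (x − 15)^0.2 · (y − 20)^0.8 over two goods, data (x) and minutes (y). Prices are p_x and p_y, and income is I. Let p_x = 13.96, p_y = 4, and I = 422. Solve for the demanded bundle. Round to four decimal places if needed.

x* = 16.8997, y* = 46.52

This is Cobb-Douglas in (x−15, y−20): tangency gives 0.2·p_y·(y−20) = 0.8·p_x·(x−15).
After buying the subsistence bundle (15, 20), a share 0.2 of the remaining income goes to x: x* = 15 + 0.2·(I − 15p_x − 20p_y)/p_x.
Discretionary income = 422 − 15·13.96 − 20·4 = 132.6; x* = 15 + 0.2·132.6/13.96 = 16.8997; y* = 20 + 0.8·132.6/4 = 46.52.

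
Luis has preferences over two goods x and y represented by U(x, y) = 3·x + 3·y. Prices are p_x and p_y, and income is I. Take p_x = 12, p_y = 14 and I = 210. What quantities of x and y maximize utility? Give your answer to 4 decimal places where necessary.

x* = 17.5, y* = 0

x gives more utility per dollar, so spend all income on x: x* = I/p_x, y* = 0.
Numerically: x* = 17.5, y* = 0.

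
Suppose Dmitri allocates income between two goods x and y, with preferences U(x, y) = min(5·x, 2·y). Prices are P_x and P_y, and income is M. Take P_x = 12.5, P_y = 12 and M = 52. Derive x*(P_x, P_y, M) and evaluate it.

With perfect complements, no substitution: consume in ratio x:y = 2:5.
Budget: P_x·x + P_y·(5/2)·x = M, so (2·P_x + 5·P_y)·x = 2·M.
Demand: x*(P_x,P_y,M) = 2·M/(2·P_x + 5·P_y), y* = 5·M/(2·P_x + 5·P_y).
Here 2·12.5 + 5·12 = 85, giving x* = 1.2235.

x* = 1.2235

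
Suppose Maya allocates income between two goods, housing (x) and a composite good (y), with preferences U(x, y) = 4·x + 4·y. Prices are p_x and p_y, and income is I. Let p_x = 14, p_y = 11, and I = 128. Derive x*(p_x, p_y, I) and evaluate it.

x* = 0

Perfect substitutes: compare marginal utility per dollar. 4/p_x vs 4/p_y → 0.2857 vs 0.3636.
y gives more utility per dollar, so spend all income on y: y* = I/p_y, x* = 0.
Numerically: x* = 0, y* = 11.6364.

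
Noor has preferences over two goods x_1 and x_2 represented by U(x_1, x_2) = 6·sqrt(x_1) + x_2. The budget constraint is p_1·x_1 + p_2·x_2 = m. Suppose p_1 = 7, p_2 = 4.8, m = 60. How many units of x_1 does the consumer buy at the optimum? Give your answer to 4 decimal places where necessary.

Utility is quasi-linear in x_2; the FOC for x_1 is 3/√x_1 = p_1/p_2.
Thus x_1* = (3·p_2/p_1)² — independent of m — with the rest of income spent on x_2.
Plugging in: x_1* = (3·4.8/7)² = 4.2318.

x_1* = 4.2318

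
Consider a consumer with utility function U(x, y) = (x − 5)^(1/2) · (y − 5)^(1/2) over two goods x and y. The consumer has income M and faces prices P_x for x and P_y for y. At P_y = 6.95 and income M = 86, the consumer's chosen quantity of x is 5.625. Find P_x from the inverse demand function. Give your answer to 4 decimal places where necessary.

P_x = 8.2

MRS = (y−5)/(x−5). Tangency with P_x/P_y gives y−5 = (P_x/P_y)·(x−5).
After buying the subsistence bundle (5, 5), a share 0.5 of the remaining income goes to x: x* = 5 + 0.5·(M − 5P_x − 5P_y)/P_x.
Set x* = 5.625 in the demand function and solve for P_x: P_x = 8.2.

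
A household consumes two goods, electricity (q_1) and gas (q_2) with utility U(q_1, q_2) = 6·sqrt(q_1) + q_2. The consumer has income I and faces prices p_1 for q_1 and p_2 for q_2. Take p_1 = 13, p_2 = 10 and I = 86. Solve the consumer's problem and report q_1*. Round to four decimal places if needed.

Set MRS = p_1/p_2: 3·q_1^(−1/2) = p_1/p_2.
Solve: √q_1 = 3·p_2/p_1, so q_1*(p_1,p_2) = (3·p_2/p_1)², and q_2* = (I − p_1·q_1*)/p_2.
Plugging in: q_1* = (3·10/13)² = 5.3254.

q_1* = 5.3254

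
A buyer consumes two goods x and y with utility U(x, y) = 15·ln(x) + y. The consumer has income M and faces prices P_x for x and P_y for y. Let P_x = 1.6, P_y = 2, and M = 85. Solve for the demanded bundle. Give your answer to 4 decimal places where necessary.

x* = 18.75, y* = 27.5

MU_x = 15/x, MU_y = 1. Tangency: 15/x = P_x/P_y.
So x*(P_x,P_y) = 15·P_y/P_x, independent of income; and y* = (M − 15·P_y)/P_y.
At the given prices: x* = 15·2/1.6 = 18.75, and y* = 27.5.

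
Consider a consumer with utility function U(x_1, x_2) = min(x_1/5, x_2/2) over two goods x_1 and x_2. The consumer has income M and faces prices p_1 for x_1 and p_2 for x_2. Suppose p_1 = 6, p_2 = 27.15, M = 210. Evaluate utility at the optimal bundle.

V = 2.4911

Demand: x_1*(p_1,p_2,M) = 5·M/(5·p_1 + 2·p_2), x_2* = 2·M/(5·p_1 + 2·p_2).
Here 5·6 + 2·27.15 = 84.3, giving x_1* = 12.4555 and x_2* = 4.9822.
Utility at the optimum: U(12.4555, 4.9822) = 2.4911.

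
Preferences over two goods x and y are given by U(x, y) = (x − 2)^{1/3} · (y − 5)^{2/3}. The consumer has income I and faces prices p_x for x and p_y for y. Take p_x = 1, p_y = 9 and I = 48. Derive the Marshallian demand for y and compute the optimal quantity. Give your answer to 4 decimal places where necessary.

y* = 5.0741

Let x' = x−2, y' = y−5. MRS = (1/2)·y'/x' = p_x/p_y.
After buying the subsistence bundle (2, 5), a share 1/3 of the remaining income goes to x: x* = 2 + 1/3·(I − 2p_x − 5p_y)/p_x.
Discretionary income = 48 − 2·1 − 5·9 = 1; y* = 5 + 2/3·1/9 = 5.0741.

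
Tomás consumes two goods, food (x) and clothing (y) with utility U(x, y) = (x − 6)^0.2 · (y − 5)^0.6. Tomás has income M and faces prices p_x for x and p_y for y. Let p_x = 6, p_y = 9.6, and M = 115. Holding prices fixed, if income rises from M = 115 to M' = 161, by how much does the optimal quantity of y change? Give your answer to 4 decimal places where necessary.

Δy* = 3.5938

MRS = (1/3)·(y−5)/(x−6). Tangency with p_x/p_y gives y−5 = 3·(p_x/p_y)·(x−6).
After buying the subsistence bundle (6, 5), a share 0.25 of the remaining income goes to x: x* = 6 + 0.25·(M − 6p_x − 5p_y)/p_x.
Discretionary income = 115 − 6·6 − 5·9.6 = 31; y* = 5 + 0.75·31/9.6 = 7.4219.
At M' = 161: y* = 11.0156. Change: 11.0156 − 7.4219 = 3.5938.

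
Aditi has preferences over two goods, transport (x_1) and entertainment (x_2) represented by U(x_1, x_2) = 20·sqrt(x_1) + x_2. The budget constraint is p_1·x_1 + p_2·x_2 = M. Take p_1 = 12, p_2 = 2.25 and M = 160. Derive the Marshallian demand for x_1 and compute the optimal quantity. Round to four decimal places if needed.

MU_x_1 = 10/√x_1, MU_x_2 = 1. Tangency: 10/√x_1 = p_1/p_2.
Thus x_1* = (10·p_2/p_1)² — independent of M — with the rest of income spent on x_2.
Plugging in: x_1* = (10·2.25/12)² = 3.5156.

x_1* = 3.5156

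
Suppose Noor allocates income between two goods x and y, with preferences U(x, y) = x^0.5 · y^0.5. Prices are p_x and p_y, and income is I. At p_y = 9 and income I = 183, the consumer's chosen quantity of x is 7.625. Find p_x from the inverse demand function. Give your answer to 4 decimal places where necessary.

p_x = 12

Tangency: MRS = y/x = p_x/p_y.
Rearranging, p_y·y = p_x·x. Substituting into the budget gives p_x·x·(1 + 1) = I.
Demand: x*(p_x,p_y,I) = 0.5·I/p_x and y* = 0.5·I/p_y.
Set x* = 7.625 in the demand function and solve for p_x: p_x = 12.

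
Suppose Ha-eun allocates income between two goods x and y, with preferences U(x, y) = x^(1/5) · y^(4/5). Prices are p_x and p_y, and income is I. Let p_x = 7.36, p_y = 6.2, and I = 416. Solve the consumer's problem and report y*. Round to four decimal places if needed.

MU_x/MU_y = (0.2·y)/(0.8·x); tangency sets this equal to p_x/p_y.
Rearranging, p_y·y = 4·p_x·x. Substituting into the budget gives p_x·x·(1 + 4) = I.
Demand: x*(p_x,p_y,I) = 0.2·I/p_x and y* = 0.8·I/p_y.
At p_x=7.36, p_y=6.2, I=416: y* = 0.8·416/6.2 = 53.6774.

y* = 53.6774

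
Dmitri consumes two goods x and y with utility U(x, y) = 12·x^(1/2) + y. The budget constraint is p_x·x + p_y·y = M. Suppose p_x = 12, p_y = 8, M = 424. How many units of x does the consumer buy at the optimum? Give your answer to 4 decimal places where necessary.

x* = 16

Thus x* = (6·p_y/p_x)² — independent of M — with the rest of income spent on y.
Plugging in: x* = (6·8/12)² = 16.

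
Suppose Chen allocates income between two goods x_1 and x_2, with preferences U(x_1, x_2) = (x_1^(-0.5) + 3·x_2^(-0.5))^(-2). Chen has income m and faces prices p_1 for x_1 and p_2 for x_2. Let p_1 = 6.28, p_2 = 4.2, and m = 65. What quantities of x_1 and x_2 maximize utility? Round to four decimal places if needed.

x_1* = 3.6716, x_2* = 9.9863

Substitute x_2 = (x_2/x_1)·x_1 into the budget: x_1* = m/(p_1 + p_2·(x_2/x_1)).
Numerically x_2/x_1 = 2.719909, so x_1* = 65/(6.28 + 4.2·2.719909) = 3.6716 and x_2* = 2.719909·3.6716 = 9.9863.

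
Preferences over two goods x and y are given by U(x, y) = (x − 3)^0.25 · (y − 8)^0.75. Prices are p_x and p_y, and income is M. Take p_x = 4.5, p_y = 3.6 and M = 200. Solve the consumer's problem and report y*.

y* = 40.8542

After buying the subsistence bundle (3, 8), a share 0.25 of the remaining income goes to x: x* = 3 + 0.25·(M − 3p_x − 8p_y)/p_x.
Discretionary income = 200 − 3·4.5 − 8·3.6 = 157.7; y* = 8 + 0.75·157.7/3.6 = 40.8542.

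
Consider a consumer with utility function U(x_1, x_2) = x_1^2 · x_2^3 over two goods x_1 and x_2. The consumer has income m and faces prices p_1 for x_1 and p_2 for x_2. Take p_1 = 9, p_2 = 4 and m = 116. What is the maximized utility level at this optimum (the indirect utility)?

V = 140022.7772

Tangency: MRS = (2/3)·x_2/x_1 = p_1/p_2.
So 2·p_2·x_2 = 3·p_1·x_1; combined with the budget, a share 0.4 of income goes to x_1.
Demand: x_1*(p_1,p_2,m) = 0.4·m/p_1 and x_2* = 0.6·m/p_2.
At p_1=9, p_2=4, m=116: x_1* = 0.4·116/9 = 5.1556, x_2* = 17.4.
Utility at the optimum: U(5.1556, 17.4) = 140022.7772.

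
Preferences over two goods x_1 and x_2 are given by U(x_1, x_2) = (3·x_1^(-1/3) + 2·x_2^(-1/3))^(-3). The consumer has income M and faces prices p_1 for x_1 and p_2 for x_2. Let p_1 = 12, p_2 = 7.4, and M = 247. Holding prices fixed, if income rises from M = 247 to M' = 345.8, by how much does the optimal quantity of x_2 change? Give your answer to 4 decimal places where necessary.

Δx_2* = 5.2782

With the ratio pinned down, the budget gives x_1* = M/(p_1 + p_2·(x_2/x_1)) and x_2* = (x_2/x_1)·x_1*.
Numerically x_2/x_1 = 1.060214, so x_1* = 247/(12 + 7.4·1.060214) = 12.4461 and x_2* = 1.060214·12.4461 = 13.1955.
At M' = 345.8: x_2* = 18.4737. Change: 18.4737 − 13.1955 = 5.2782.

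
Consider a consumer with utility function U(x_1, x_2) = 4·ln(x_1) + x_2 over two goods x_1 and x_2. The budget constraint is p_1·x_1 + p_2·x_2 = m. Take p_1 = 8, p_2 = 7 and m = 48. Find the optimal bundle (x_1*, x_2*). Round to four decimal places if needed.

Set MRS = p_1/p_2: (4/x_1)/1 = p_1/p_2.
So x_1*(p_1,p_2) = 4·p_2/p_1, independent of income; and x_2* = (m − 4·p_2)/p_2.
At the given prices: x_1* = 4·7/8 = 3.5, and x_2* = 2.8571.

x_1* = 3.5, x_2* = 2.8571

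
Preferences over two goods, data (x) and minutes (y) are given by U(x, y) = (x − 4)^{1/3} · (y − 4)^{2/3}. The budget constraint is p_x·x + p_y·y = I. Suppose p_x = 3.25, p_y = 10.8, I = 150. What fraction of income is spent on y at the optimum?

MRS = (1/2)·(y−4)/(x−4). Tangency with p_x/p_y gives y−4 = 2·(p_x/p_y)·(x−4).
After buying the subsistence bundle (4, 4), a share 1/3 of the remaining income goes to x: x* = 4 + 1/3·(I − 4p_x − 4p_y)/p_x.
Discretionary income = 150 − 4·3.25 − 4·10.8 = 93.8; x* = 4 + 1/3·93.8/3.25 = 13.6205; y* = 4 + 2/3·93.8/10.8 = 9.7901.
Expenditure on y: 10.8·9.7901 = 105.7333; share = 0.7049.

share on y = 0.7049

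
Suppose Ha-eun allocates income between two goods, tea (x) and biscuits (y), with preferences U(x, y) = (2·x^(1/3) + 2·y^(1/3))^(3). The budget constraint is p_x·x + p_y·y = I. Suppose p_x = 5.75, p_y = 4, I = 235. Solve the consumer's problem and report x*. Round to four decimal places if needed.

MRS = MU_x/MU_y = (y/x)^(2/3). Set equal to p_x/p_y.
Hence y/x = (p_x/p_y)^(1/(2/3)), i.e. raised to the 1.5 power.
Substitute y = (y/x)·x into the budget: x* = I/(p_x + p_y·(y/x)).
Numerically y/x = 1.723502, so x* = 235/(5.75 + 4·1.723502) = 18.5859.

x* = 18.5859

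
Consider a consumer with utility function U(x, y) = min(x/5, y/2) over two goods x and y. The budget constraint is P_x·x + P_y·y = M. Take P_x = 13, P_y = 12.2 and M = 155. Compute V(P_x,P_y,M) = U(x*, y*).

V = 1.7338

Demand: x*(P_x,P_y,M) = 5·M/(5·P_x + 2·P_y), y* = 2·M/(5·P_x + 2·P_y).
Here 5·13 + 2·12.2 = 89.4, giving x* = 8.6689 and y* = 3.4676.
Utility at the optimum: U(8.6689, 3.4676) = 1.7338.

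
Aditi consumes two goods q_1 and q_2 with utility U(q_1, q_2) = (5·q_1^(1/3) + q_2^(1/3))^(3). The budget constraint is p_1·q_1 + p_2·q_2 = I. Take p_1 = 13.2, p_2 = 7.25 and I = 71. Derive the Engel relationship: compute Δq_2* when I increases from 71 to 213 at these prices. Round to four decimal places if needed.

MRS = MU_q_1/MU_q_2 = 5·(q_2/q_1)^(2/3). Set equal to p_1/p_2.
Solve for the ratio: q_2/q_1 = [(1/5)·p_1/p_2]^(1.5).
Substitute q_2 = (q_2/q_1)·q_1 into the budget: q_1* = I/(p_1 + p_2·(q_2/q_1)).
Numerically q_2/q_1 = 0.219735, so q_1* = 71/(13.2 + 7.25·0.219735) = 4.7995 and q_2* = 0.219735·4.7995 = 1.0546.
At I' = 213: q_2* = 3.1639. Change: 3.1639 − 1.0546 = 2.1093.

Δq_2* = 2.1093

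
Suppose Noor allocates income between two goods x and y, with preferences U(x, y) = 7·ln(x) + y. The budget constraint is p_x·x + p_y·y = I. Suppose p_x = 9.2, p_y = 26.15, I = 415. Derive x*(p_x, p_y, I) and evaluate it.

MU_x = 7/x, MU_y = 1. Tangency: 7/x = p_x/p_y.
So x*(p_x,p_y) = 7·p_y/p_x, independent of income; and y* = (I − 7·p_y)/p_y.
At the given prices: x* = 7·26.15/9.2 = 19.8967.

x* = 19.8967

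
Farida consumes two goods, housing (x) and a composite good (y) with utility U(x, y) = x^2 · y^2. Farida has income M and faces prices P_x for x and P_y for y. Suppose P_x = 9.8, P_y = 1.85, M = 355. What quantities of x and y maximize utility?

Demand: x*(P_x,P_y,M) = 0.5·M/P_x and y* = 0.5·M/P_y.
At P_x=9.8, P_y=1.85, M=355: x* = 0.5·355/9.8 = 18.1122, y* = 95.9459.

x* = 18.1122, y* = 95.9459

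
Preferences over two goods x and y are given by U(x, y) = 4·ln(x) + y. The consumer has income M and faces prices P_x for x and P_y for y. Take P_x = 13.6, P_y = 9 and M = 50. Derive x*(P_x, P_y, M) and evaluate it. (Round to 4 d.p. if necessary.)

x* = 2.6471

So x*(P_x,P_y) = 4·P_y/P_x, independent of income; and y* = (M − 4·P_y)/P_y.
At the given prices: x* = 4·9/13.6 = 2.6471.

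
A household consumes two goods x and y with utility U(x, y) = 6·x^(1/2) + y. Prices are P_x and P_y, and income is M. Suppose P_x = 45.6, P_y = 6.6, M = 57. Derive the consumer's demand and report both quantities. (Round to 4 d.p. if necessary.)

x* = 0.1885, y* = 7.3337

MU_x = 3/√x, MU_y = 1. Tangency: 3/√x = P_x/P_y.
Solve: √x = 3·P_y/P_x, so x*(P_x,P_y) = (3·P_y/P_x)², and y* = (M − P_x·x*)/P_y.
Plugging in: x* = (3·6.6/45.6)² = 0.1885, y* = 7.3337.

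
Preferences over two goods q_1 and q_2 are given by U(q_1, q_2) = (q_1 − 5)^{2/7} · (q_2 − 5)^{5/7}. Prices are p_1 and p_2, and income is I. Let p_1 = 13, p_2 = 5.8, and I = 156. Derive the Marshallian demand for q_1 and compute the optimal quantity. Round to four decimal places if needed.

q_1* = 6.3626

MRS = (2/5)·(q_2−5)/(q_1−5). Tangency with p_1/p_2 gives q_2−5 = (5/2)·(p_1/p_2)·(q_1−5).
Substituting into the budget: q_1* = 5 + 2/7·(I − 5·p_1 − 5·p_2)/p_1, and q_2* = 5 + 5/7·(…)/p_2.
Discretionary income = 156 − 5·13 − 5·5.8 = 62; q_1* = 5 + 2/7·62/13 = 6.3626.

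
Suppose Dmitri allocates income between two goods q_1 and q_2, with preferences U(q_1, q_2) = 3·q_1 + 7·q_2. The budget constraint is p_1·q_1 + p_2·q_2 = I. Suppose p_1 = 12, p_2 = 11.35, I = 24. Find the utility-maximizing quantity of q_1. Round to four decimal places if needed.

q_1* = 0

Perfect substitutes: compare marginal utility per dollar. 3/p_1 vs 7/p_2 → 0.25 vs 0.6167.
q_2 gives more utility per dollar, so spend all income on q_2: q_2* = I/p_2, q_1* = 0.
Numerically: q_1* = 0, q_2* = 2.1145.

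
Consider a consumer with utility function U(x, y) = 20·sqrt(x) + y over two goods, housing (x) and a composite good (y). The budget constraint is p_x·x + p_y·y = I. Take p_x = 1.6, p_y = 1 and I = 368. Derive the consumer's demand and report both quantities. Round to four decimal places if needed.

Thus x* = (10·p_y/p_x)² — independent of I — with the rest of income spent on y.
Plugging in: x* = (10·1/1.6)² = 39.0625, y* = 305.5.

x* = 39.0625, y* = 305.5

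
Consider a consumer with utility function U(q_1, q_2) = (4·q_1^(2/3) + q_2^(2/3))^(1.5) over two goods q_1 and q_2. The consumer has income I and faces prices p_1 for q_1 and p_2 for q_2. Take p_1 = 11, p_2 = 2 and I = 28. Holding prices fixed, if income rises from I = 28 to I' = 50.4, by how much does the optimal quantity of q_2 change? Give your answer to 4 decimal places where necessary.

Δq_2* = 3.5947

MU_q_1 ∝ 4·q_1^(-1/3), MU_q_2 ∝ q_2^(-1/3), so MRS = 4·(q_2/q_1)^(1/3) = p_1/p_2.
Hence q_2/q_1 = ((1/4)·p_1/p_2)^(1/(1/3)), i.e. raised to the 3 power.
With the ratio pinned down, the budget gives q_1* = I/(p_1 + p_2·(q_2/q_1)) and q_2* = (q_2/q_1)·q_1*.
Numerically q_2/q_1 = 2.599609, so q_1* = 28/(11 + 2·2.599609) = 1.7285 and q_2* = 2.599609·1.7285 = 4.4934.
At I' = 50.4: q_2* = 8.0881. Change: 8.0881 − 4.4934 = 3.5947.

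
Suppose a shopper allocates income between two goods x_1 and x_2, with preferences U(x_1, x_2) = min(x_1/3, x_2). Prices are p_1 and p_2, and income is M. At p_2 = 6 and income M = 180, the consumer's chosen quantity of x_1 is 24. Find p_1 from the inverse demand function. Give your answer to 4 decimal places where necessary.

Leontief preferences: the optimum is at the kink where x_1/3 = x_2/1, i.e. x_2 = (1/3)·x_1.
Budget: p_1·x_1 + p_2·(1/3)·x_1 = M, so (3·p_1 + p_2)·x_1 = 3·M.
Demand: x_1*(p_1,p_2,M) = 3·M/(3·p_1 + p_2), x_2* = M/(3·p_1 + p_2).
Set x_1* = 24 in the demand function and solve for p_1: p_1 = 5.5.

p_1 = 5.5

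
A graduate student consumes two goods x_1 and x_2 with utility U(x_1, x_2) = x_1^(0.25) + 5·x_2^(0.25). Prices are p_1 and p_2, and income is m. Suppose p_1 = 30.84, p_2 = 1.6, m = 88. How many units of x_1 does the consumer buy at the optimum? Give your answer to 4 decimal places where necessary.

x_1* = 0.1193

MRS = MU_x_1/MU_x_2 = (1/5)·(x_2/x_1)^(0.75). Set equal to p_1/p_2.
Hence x_2/x_1 = (5·p_1/p_2)^(1/(0.75)), i.e. raised to the 4/3 power.
With the ratio pinned down, the budget gives x_1* = m/(p_1 + p_2·(x_2/x_1)) and x_2* = (x_2/x_1)·x_1*.
Numerically x_2/x_1 = 441.861187, so x_1* = 88/(30.84 + 1.6·441.861187) = 0.1193.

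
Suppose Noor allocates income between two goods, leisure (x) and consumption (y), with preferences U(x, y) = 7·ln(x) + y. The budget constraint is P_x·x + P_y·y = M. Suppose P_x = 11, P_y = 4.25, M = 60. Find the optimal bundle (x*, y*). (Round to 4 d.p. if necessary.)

Set MRS = P_x/P_y: (7/x)/1 = P_x/P_y.
So x*(P_x,P_y) = 7·P_y/P_x, independent of income; and y* = (M − 7·P_y)/P_y.
At the given prices: x* = 7·4.25/11 = 2.7045, and y* = 7.1176.

x* = 2.7045, y* = 7.1176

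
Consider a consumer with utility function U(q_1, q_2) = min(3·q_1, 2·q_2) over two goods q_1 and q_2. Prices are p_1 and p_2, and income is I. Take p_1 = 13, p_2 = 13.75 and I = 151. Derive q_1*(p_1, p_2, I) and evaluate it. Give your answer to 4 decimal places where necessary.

q_1* = 4.4907

Leontief preferences: the optimum is at the kink where q_1/2 = q_2/3, i.e. q_2 = (3/2)·q_1.
Budget: p_1·q_1 + p_2·(3/2)·q_1 = I, so (2·p_1 + 3·p_2)·q_1 = 2·I.
Demand: q_1*(p_1,p_2,I) = 2·I/(2·p_1 + 3·p_2), q_2* = 3·I/(2·p_1 + 3·p_2).
Here 2·13 + 3·13.75 = 67.25, giving q_1* = 4.4907.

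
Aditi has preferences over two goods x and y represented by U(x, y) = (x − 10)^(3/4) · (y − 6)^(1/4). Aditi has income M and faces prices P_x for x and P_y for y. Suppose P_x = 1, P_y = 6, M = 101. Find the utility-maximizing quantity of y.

y* = 8.2917

Let x' = x−10, y' = y−6. MRS = 3·y'/x' = P_x/P_y.
After buying the subsistence bundle (10, 6), a share 0.75 of the remaining income goes to x: x* = 10 + 0.75·(M − 10P_x − 6P_y)/P_x.
Discretionary income = 101 − 10·1 − 6·6 = 55; y* = 6 + 0.25·55/6 = 8.2917.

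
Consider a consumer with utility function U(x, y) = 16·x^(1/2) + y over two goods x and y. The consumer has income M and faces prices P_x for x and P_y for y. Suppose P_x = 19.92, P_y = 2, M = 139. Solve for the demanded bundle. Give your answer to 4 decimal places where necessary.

x* = 0.6452, y* = 63.0743

Plugging in: x* = (8·2/19.92)² = 0.6452, y* = 63.0743.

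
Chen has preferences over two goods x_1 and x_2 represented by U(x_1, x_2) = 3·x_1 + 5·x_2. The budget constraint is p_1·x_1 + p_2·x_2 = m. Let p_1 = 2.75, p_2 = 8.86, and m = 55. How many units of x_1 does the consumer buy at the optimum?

Linear utility — the consumer picks whichever good has higher MU/price: 3/2.75 = 1.0909 vs 5/8.86 = 0.5643.
x_1 gives more utility per dollar, so spend all income on x_1: x_1* = m/p_1, x_2* = 0.
Numerically: x_1* = 20, x_2* = 0.

x_1* = 20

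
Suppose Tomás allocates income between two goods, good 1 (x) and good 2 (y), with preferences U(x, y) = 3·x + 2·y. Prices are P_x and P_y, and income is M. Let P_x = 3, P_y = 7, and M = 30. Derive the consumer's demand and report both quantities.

Linear utility — the consumer picks whichever good has higher MU/price: 3/3 = 1 vs 2/7 = 0.2857.
x gives more utility per dollar, so spend all income on x: x* = M/P_x, y* = 0.
Numerically: x* = 10, y* = 0.

x* = 10, y* = 0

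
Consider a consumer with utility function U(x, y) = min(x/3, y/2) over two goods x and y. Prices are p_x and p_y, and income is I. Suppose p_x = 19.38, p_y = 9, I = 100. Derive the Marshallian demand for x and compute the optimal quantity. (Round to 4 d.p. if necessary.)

x* = 3.9401

Demand: x*(p_x,p_y,I) = 3·I/(3·p_x + 2·p_y), y* = 2·I/(3·p_x + 2·p_y).
Here 3·19.38 + 2·9 = 76.14, giving x* = 3.9401.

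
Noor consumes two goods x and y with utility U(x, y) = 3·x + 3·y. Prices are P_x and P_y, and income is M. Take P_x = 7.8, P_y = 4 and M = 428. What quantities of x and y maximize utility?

x* = 0, y* = 107

Perfect substitutes: compare marginal utility per dollar. 3/P_x vs 3/P_y → 0.3846 vs 0.75.
y gives more utility per dollar, so spend all income on y: y* = M/P_y, x* = 0.
Numerically: x* = 0, y* = 107.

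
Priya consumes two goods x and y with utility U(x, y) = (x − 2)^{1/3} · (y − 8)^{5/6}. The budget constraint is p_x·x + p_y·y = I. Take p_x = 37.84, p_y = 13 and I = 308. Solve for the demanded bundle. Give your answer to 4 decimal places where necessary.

x* = 2.9689, y* = 15.0505

This is Cobb-Douglas in (x−2, y−8): tangency gives 1/3·p_y·(y−8) = 5/6·p_x·(x−2).
Substituting into the budget: x* = 2 + 2/7·(I − 2·p_x − 8·p_y)/p_x, and y* = 8 + 5/7·(…)/p_y.
Discretionary income = 308 − 2·37.84 − 8·13 = 128.32; x* = 2 + 2/7·128.32/37.84 = 2.9689; y* = 8 + 5/7·128.32/13 = 15.0505.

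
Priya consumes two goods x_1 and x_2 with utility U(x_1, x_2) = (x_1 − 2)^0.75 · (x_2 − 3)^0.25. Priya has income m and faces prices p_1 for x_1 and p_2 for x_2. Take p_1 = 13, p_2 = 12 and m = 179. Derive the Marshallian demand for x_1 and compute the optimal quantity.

This is Cobb-Douglas in (x_1−2, x_2−3): tangency gives 0.75·p_2·(x_2−3) = 0.25·p_1·(x_1−2).
Substituting into the budget: x_1* = 2 + 0.75·(m − 2·p_1 − 3·p_2)/p_1, and x_2* = 3 + 0.25·(…)/p_2.
Discretionary income = 179 − 2·13 − 3·12 = 117; x_1* = 2 + 0.75·117/13 = 8.75.

x_1* = 8.75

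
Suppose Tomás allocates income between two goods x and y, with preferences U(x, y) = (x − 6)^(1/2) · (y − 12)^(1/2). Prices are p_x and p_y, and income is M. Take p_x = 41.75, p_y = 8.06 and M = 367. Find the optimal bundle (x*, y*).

x* = 6.2369, y* = 13.227

Let x' = x−6, y' = y−12. MRS = y'/x' = p_x/p_y.
After buying the subsistence bundle (6, 12), a share 0.5 of the remaining income goes to x: x* = 6 + 0.5·(M − 6p_x − 12p_y)/p_x.
Discretionary income = 367 − 6·41.75 − 12·8.06 = 19.78; x* = 6 + 0.5·19.78/41.75 = 6.2369; y* = 12 + 0.5·19.78/8.06 = 13.227.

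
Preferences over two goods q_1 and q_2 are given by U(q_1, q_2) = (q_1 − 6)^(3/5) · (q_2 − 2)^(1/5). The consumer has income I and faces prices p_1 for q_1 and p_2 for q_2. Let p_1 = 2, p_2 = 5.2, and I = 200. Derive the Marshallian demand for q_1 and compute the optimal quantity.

q_1* = 72.6

This is Cobb-Douglas in (q_1−6, q_2−2): tangency gives 0.6·p_2·(q_2−2) = 0.2·p_1·(q_1−6).
After buying the subsistence bundle (6, 2), a share 0.75 of the remaining income goes to q_1: q_1* = 6 + 0.75·(I − 6p_1 − 2p_2)/p_1.
Discretionary income = 200 − 6·2 − 2·5.2 = 177.6; q_1* = 6 + 0.75·177.6/2 = 72.6.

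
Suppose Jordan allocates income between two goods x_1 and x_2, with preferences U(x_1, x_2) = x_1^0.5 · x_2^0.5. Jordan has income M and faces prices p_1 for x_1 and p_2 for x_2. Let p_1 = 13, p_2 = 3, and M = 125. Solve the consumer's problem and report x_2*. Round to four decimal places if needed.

At p_1=13, p_2=3, M=125: x_2* = 0.5·125/3 = 20.8333.

x_2* = 20.8333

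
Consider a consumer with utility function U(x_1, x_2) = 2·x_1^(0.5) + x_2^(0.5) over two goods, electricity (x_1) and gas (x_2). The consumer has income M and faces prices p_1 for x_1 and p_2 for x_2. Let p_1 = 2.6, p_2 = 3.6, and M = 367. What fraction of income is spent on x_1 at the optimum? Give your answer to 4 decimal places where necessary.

share on x_1 = 0.8471

From the CES first-order condition, 2·(x_2/x_1)^(0.5) = p_1/p_2.
Solve for the ratio: x_2/x_1 = [(1/2)·p_1/p_2]^(2).
With the ratio pinned down, the budget gives x_1* = M/(p_1 + p_2·(x_2/x_1)) and x_2* = (x_2/x_1)·x_1*.
Numerically x_2/x_1 = 0.130401, so x_1* = 367/(2.6 + 3.6·0.130401) = 119.5656 and x_2* = 0.130401·119.5656 = 15.5915.
Expenditure on x_1: 2.6·119.5656 = 310.8706; share = 0.8471.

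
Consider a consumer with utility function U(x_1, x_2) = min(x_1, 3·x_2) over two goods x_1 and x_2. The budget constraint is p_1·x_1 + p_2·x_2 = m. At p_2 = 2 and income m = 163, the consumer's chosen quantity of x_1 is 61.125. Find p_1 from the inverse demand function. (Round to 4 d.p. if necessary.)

p_1 = 2

Leontief preferences: the optimum is at the kink where x_1/3 = x_2/1, i.e. x_2 = (1/3)·x_1.
Budget: p_1·x_1 + p_2·(1/3)·x_1 = m, so (3·p_1 + p_2)·x_1 = 3·m.
Demand: x_1*(p_1,p_2,m) = 3·m/(3·p_1 + p_2), x_2* = m/(3·p_1 + p_2).
Set x_1* = 61.125 in the demand function and solve for p_1: p_1 = 2.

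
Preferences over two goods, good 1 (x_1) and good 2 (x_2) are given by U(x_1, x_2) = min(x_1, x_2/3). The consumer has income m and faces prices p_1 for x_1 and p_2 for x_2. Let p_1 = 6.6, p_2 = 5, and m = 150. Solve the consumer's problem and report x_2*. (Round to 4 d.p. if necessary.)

Demand: x_1*(p_1,p_2,m) = m/(p_1 + 3·p_2), x_2* = 3·m/(p_1 + 3·p_2).
Here 6.6 + 3·5 = 21.6, giving x_2* = 20.8333.

x_2* = 20.8333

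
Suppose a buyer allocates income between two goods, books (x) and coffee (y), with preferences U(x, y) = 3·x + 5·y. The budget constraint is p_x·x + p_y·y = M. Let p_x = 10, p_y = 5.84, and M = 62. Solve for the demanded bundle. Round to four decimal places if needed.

Perfect substitutes: compare marginal utility per dollar. 3/p_x vs 5/p_y → 0.3 vs 0.8562.
y gives more utility per dollar, so spend all income on y: y* = M/p_y, x* = 0.
Numerically: x* = 0, y* = 10.6164.

x* = 0, y* = 10.6164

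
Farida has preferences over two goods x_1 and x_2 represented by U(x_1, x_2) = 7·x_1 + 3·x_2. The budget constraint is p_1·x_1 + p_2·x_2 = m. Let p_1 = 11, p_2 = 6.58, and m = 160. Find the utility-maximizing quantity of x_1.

x_1* = 14.5455

x_1 gives more utility per dollar, so spend all income on x_1: x_1* = m/p_1, x_2* = 0.
Numerically: x_1* = 14.5455, x_2* = 0.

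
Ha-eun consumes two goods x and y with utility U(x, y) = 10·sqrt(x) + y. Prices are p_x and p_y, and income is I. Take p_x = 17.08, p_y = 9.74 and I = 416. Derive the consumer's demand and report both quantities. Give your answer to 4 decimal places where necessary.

Set MRS = p_x/p_y: 5·x^(−1/2) = p_x/p_y.
Solve: √x = 5·p_y/p_x, so x*(p_x,p_y) = (5·p_y/p_x)², and y* = (I − p_x·x*)/p_y.
Plugging in: x* = (5·9.74/17.08)² = 8.1298, y* = 28.454.

x* = 8.1298, y* = 28.454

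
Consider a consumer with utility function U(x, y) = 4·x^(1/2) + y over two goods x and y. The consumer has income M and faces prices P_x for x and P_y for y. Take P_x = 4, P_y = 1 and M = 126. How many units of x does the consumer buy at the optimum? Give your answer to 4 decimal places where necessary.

MU_x = 2/√x, MU_y = 1. Tangency: 2/√x = P_x/P_y.
Thus x* = (2·P_y/P_x)² — independent of M — with the rest of income spent on y.
Plugging in: x* = (2·1/4)² = 0.25.

x* = 0.25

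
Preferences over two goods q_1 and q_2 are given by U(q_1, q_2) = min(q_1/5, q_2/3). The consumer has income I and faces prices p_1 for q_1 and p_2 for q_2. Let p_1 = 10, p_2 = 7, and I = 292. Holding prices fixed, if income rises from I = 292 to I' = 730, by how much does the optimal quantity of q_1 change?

Leontief preferences: the optimum is at the kink where q_1/5 = q_2/3, i.e. q_2 = (3/5)·q_1.
Budget: p_1·q_1 + p_2·(3/5)·q_1 = I, so (5·p_1 + 3·p_2)·q_1 = 5·I.
Demand: q_1*(p_1,p_2,I) = 5·I/(5·p_1 + 3·p_2), q_2* = 3·I/(5·p_1 + 3·p_2).
Here 5·10 + 3·7 = 71, giving q_1* = 20.5634.
At I' = 730: q_1* = 51.4085. Change: 51.4085 − 20.5634 = 30.8451.

Δq_1* = 30.8451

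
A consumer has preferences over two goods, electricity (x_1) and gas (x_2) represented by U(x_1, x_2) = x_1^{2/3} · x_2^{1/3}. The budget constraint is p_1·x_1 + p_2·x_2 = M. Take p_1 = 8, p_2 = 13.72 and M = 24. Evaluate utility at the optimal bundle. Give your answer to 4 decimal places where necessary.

MU_x_1/MU_x_2 = (2/3·x_2)/(1/3·x_1); tangency sets this equal to p_1/p_2.
So 2/3·p_2·x_2 = 1/3·p_1·x_1; combined with the budget, a share 2/3 of income goes to x_1.
Demand: x_1*(p_1,p_2,M) = 2/3·M/p_1 and x_2* = 1/3·M/p_2.
At p_1=8, p_2=13.72, M=24: x_1* = 2/3·24/8 = 2, x_2* = 0.5831.
Utility at the optimum: U(2, 0.5831) = 1.3262.

V = 1.3262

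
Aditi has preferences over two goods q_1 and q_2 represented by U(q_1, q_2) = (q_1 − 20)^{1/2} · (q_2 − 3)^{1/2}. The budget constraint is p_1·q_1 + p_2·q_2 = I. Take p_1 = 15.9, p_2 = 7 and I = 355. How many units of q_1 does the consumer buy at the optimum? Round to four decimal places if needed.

q_1* = 20.5031

Substituting into the budget: q_1* = 20 + 0.5·(I − 20·p_1 − 3·p_2)/p_1, and q_2* = 3 + 0.5·(…)/p_2.
Discretionary income = 355 − 20·15.9 − 3·7 = 16; q_1* = 20 + 0.5·16/15.9 = 20.5031.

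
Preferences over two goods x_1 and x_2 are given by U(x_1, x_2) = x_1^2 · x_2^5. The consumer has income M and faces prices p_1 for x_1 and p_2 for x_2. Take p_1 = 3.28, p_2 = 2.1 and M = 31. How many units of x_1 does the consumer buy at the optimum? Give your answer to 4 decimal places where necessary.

x_1* = 2.7003

Tangency: MRS = (2/5)·x_2/x_1 = p_1/p_2.
So 2·p_2·x_2 = 5·p_1·x_1; combined with the budget, a share 2/7 of income goes to x_1.
Demand: x_1*(p_1,p_2,M) = 2/7·M/p_1 and x_2* = 5/7·M/p_2.
At p_1=3.28, p_2=2.1, M=31: x_1* = 2/7·31/3.28 = 2.7003.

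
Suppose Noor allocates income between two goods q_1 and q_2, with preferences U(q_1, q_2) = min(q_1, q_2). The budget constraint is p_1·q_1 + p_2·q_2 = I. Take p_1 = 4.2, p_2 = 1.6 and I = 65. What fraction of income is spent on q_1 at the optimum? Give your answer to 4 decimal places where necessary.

share on q_1 = 0.7241

Leontief preferences: the optimum is at the kink where q_1/1 = q_2/1, i.e. q_2 = q_1.
Budget: p_1·q_1 + p_2·q_1 = I, so (p_1 + p_2)·q_1 = I.
Demand: q_1*(p_1,p_2,I) = I/(p_1 + p_2), q_2* = I/(p_1 + p_2).
Here 4.2 + 1.6 = 5.8, giving q_1* = 11.2069 and q_2* = 11.2069.
Expenditure on q_1: 4.2·11.2069 = 47.069; share = 0.7241.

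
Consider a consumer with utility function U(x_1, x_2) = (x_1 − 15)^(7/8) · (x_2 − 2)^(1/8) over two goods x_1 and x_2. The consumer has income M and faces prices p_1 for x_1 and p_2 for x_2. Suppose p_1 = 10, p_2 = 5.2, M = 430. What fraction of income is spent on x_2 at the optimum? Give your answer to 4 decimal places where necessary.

This is Cobb-Douglas in (x_1−15, x_2−2): tangency gives 0.875·p_2·(x_2−2) = 0.125·p_1·(x_1−15).
After buying the subsistence bundle (15, 2), a share 0.875 of the remaining income goes to x_1: x_1* = 15 + 0.875·(M − 15p_1 − 2p_2)/p_1.
Discretionary income = 430 − 15·10 − 2·5.2 = 269.6; x_1* = 15 + 0.875·269.6/10 = 38.59; x_2* = 2 + 0.125·269.6/5.2 = 8.4808.
Expenditure on x_2: 5.2·8.4808 = 44.1; share = 0.1026.

share on x_2 = 0.1026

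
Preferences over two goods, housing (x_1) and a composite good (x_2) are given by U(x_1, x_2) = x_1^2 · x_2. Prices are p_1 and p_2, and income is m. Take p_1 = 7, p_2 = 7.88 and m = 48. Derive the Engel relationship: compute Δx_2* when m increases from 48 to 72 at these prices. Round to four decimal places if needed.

Δx_2* = 1.0152

Tangency: MRS = 2·x_2/x_1 = p_1/p_2.
Rearranging, p_2·x_2 = (1/2)·p_1·x_1. Substituting into the budget gives p_1·x_1·(1 + (1/2)) = m.
Demand: x_1*(p_1,p_2,m) = 2/3·m/p_1 and x_2* = 1/3·m/p_2.
At p_1=7, p_2=7.88, m=48: x_2* = 1/3·48/7.88 = 2.0305.
At m' = 72: x_2* = 3.0457. Change: 3.0457 − 2.0305 = 1.0152.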